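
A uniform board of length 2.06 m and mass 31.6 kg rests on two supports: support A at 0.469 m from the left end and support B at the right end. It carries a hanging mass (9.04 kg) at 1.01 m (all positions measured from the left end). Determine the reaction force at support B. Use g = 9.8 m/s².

R_B ≈ 139 N

Choose support A as the axis so its reaction then has zero moment arm.
Beam weight: 31.6 × 9.8 = 309.7 N down at 1.03 m → arm 0.561 m, τ = 309.7 × 0.561 = 173.7 N·m clockwise.
Hanging mass: 9.04 × 9.8 = 88.59 N down at 1.01 m → arm 0.541 m, τ = 88.59 × 0.541 = 47.93 N·m clockwise.
Net load moment about support A = 221.6 N·m clockwise.
Reaction R at support B is upward at 2.06 m, arm 1.591 m → moment R × 1.591 counterclockwise.
Setting net torque to zero: R × 1.591 = 221.6 → R = 139 N.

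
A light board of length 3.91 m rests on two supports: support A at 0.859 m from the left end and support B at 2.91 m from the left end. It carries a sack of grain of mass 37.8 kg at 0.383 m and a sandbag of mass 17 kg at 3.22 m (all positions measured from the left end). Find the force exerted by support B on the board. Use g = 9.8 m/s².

R_B ≈ 106 N

Taking torques about support A:
Sack of grain: 37.8 × 9.8 = 370.4 N down at 0.383 m → arm 0.476 m, τ = 370.4 × 0.476 = 176.3 N·m counterclockwise.
Sandbag: 17 × 9.8 = 166.6 N down at 3.22 m → arm 2.361 m, τ = 166.6 × 2.361 = 393.3 N·m clockwise.
Net load moment about support A = 217 N·m clockwise.
Reaction R at support B is upward at 2.91 m, arm 2.051 m → moment R × 2.051 counterclockwise.
For rotational equilibrium, R × 2.051 = 217, so R = 106 N.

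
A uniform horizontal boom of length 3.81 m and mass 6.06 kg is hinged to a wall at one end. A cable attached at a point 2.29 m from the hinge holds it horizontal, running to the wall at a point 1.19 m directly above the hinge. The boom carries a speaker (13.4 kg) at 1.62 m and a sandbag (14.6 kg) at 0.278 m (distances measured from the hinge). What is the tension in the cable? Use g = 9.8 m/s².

T ≈ 346 N

Choose the hinge as the axis so the unknown hinge reaction has zero arm there.
Beam weight: 6.06 × 9.8 = 59.39 N down at 1.905 m → arm 1.905 m, τ = 59.39 × 1.905 = 113.1 N·m clockwise.
Speaker: 13.4 × 9.8 = 131.3 N down at 1.62 m → arm 1.62 m, τ = 131.3 × 1.62 = 212.7 N·m clockwise.
Sandbag: 14.6 × 9.8 = 143.1 N down at 0.278 m → arm 0.278 m, τ = 143.1 × 0.278 = 39.78 N·m clockwise.
Total clockwise load moment = 365.6 N·m.
The cable tension T acts at 2.29 m; only its component perpendicular to the boom, T sinθ, produces torque. sinθ = h/√(h²+d²) = 1.19/√(1.19²+2.29²) = 0.4611.
Setting net torque to zero: T × 2.29 × 0.4611 = 365.6 → T = 365.6 / 1.056 = 346 N.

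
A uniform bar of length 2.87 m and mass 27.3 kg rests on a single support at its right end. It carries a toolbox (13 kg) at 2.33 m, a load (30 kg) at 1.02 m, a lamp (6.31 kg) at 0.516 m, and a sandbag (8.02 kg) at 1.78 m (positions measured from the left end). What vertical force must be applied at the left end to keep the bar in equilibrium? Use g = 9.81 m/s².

F ≈ 428 N

Taking torques about the right end:
Beam weight: 27.3 × 9.81 = 267.8 N down at 1.435 m → arm 1.435 m, τ = 267.8 × 1.435 = 384.3 N·m counterclockwise.
Toolbox: 13 × 9.81 = 127.5 N down at 2.33 m → arm 0.54 m, τ = 127.5 × 0.54 = 68.85 N·m counterclockwise.
Load: 30 × 9.81 = 294.3 N down at 1.02 m → arm 1.85 m, τ = 294.3 × 1.85 = 544.5 N·m counterclockwise.
Lamp: 6.31 × 9.81 = 61.9 N down at 0.516 m → arm 2.354 m, τ = 61.9 × 2.354 = 145.7 N·m counterclockwise.
Sandbag: 8.02 × 9.81 = 78.68 N down at 1.78 m → arm 1.09 m, τ = 78.68 × 1.09 = 85.76 N·m counterclockwise.
Net moment of the loads = 1229 N·m counterclockwise.
The upward force F acts at the left end, arm 2.87 m, giving F × 2.87 clockwise.
Setting net torque to zero: F × 2.87 = 1229 → F = 1229 / 2.87 = 428 N.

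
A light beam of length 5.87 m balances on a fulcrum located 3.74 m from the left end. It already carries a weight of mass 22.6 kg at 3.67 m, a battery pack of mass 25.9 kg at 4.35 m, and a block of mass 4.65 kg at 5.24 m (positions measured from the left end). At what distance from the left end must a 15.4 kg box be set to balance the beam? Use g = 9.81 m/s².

Taking torques about the fulcrum (at 3.74 m from the left end):
Weight: 22.6 × 9.81 = 221.7 N down at 3.67 m → arm 0.07 m, τ = 221.7 × 0.07 = 15.52 N·m counterclockwise.
Battery pack: 25.9 × 9.81 = 254.1 N down at 4.35 m → arm 0.61 m, τ = 254.1 × 0.61 = 155 N·m clockwise.
Block: 4.65 × 9.81 = 45.62 N down at 5.24 m → arm 1.5 m, τ = 45.62 × 1.5 = 68.43 N·m clockwise.
Net moment of existing loads = 207.9 N·m clockwise.
The box weighs 15.4 × 9.81 = 151.1 N and must supply an equal counterclockwise moment, so its lever arm about the fulcrum is 207.9 / 151.1 = 1.38 m.
That puts it at 3.74 − 1.38 = 2.36 m from the left end.

x ≈ 2.36 m from the left end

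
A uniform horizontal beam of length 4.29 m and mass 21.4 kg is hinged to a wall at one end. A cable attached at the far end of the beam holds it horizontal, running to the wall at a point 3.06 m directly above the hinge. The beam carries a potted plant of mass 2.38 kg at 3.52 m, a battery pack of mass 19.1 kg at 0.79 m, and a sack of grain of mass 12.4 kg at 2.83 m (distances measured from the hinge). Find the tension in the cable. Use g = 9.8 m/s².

Sum moments about the hinge (the unknown hinge reaction has zero arm there).
Beam weight: 21.4 × 9.8 = 209.7 N down at 2.145 m → arm 2.145 m, τ = 209.7 × 2.145 = 449.8 N·m clockwise.
Potted plant: 2.38 × 9.8 = 23.32 N down at 3.52 m → arm 3.52 m, τ = 23.32 × 3.52 = 82.09 N·m clockwise.
Battery pack: 19.1 × 9.8 = 187.2 N down at 0.79 m → arm 0.79 m, τ = 187.2 × 0.79 = 147.9 N·m clockwise.
Sack of grain: 12.4 × 9.8 = 121.5 N down at 2.83 m → arm 2.83 m, τ = 121.5 × 2.83 = 343.8 N·m clockwise.
Total clockwise load moment = 1024 N·m.
The cable tension T acts at 4.29 m; only its component perpendicular to the beam, T sinθ, produces torque. sinθ = h/√(h²+d²) = 3.06/√(3.06²+4.29²) = 0.5807.
Balancing moments: T × 4.29 × 0.5807 = 1024, giving T = 1024 / 2.491 = 411 N.

T ≈ 411 N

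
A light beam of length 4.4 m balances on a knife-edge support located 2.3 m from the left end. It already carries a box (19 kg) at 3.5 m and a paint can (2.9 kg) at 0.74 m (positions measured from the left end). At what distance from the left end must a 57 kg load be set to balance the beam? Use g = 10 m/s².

About the knife-edge support (at 2.3 m from the left end):
Box: 19 × 10 = 190 N down at 3.5 m → arm 1.2 m, τ = 190 × 1.2 = 228 N·m clockwise.
Paint can: 2.9 × 10 = 29 N down at 0.74 m → arm 1.56 m, τ = 29 × 1.56 = 45.24 N·m counterclockwise.
Net moment of existing loads = 182.8 N·m clockwise.
The load weighs 57 × 10 = 570 N and must supply an equal counterclockwise moment, so its lever arm about the knife-edge support is 182.8 / 570 = 0.321 m.
That puts it at 2.3 − 0.321 = 1.98 m from the left end.

x ≈ 1.98 m from the left end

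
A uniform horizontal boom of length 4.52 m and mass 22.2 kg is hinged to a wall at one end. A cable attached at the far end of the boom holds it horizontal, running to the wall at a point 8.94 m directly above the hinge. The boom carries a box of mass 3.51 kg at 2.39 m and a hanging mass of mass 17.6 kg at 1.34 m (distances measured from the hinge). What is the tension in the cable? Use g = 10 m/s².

T ≈ 204 N

Choose the hinge as the axis so the unknown hinge reaction has zero arm there.
Beam weight: 22.2 × 10 = 222 N down at 2.26 m → arm 2.26 m, τ = 222 × 2.26 = 501.7 N·m clockwise.
Box: 3.51 × 10 = 35.1 N down at 2.39 m → arm 2.39 m, τ = 35.1 × 2.39 = 83.89 N·m clockwise.
Hanging mass: 17.6 × 10 = 176 N down at 1.34 m → arm 1.34 m, τ = 176 × 1.34 = 235.8 N·m clockwise.
Total clockwise load moment = 821.4 N·m.
The cable tension T acts at 4.52 m; only its component perpendicular to the boom, T sinθ, produces torque. sinθ = h/√(h²+d²) = 8.94/√(8.94²+4.52²) = 0.8924.
Setting net torque to zero: T × 4.52 × 0.8924 = 821.4 → T = 821.4 / 4.034 = 204 N.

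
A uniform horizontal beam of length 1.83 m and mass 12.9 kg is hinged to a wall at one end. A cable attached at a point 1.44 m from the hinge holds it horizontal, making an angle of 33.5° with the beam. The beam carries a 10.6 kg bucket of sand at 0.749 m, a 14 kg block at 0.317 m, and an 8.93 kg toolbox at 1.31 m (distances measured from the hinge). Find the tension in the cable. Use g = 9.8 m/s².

T ≈ 442 N

Sum moments about the hinge (the unknown hinge reaction has zero arm there).
Beam weight: 12.9 × 9.8 = 126.4 N down at 0.915 m → arm 0.915 m, τ = 126.4 × 0.915 = 115.7 N·m clockwise.
Bucket of sand: 10.6 × 9.8 = 103.9 N down at 0.749 m → arm 0.749 m, τ = 103.9 × 0.749 = 77.82 N·m clockwise.
Block: 14 × 9.8 = 137.2 N down at 0.317 m → arm 0.317 m, τ = 137.2 × 0.317 = 43.49 N·m clockwise.
Toolbox: 8.93 × 9.8 = 87.51 N down at 1.31 m → arm 1.31 m, τ = 87.51 × 1.31 = 114.6 N·m clockwise.
Total clockwise load moment = 351.6 N·m.
The cable tension T acts at 1.44 m; only its component perpendicular to the beam, T sinθ, produces torque. sin 33.5° = 0.5519.
For rotational equilibrium, T × 1.44 × 0.5519 = 351.6, so T = 351.6 / 0.7947 = 442 N.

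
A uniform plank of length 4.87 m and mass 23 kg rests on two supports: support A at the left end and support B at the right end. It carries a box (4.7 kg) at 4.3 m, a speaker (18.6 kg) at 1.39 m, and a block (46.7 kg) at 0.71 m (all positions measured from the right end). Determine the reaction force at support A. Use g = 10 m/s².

R_A ≈ 278 N

Taking torques about support B:
Beam weight: 23 × 10 = 230 N down at 2.435 m → arm 2.435 m, τ = 230 × 2.435 = 560.1 N·m counterclockwise.
Box: 4.7 × 10 = 47 N down at 4.3 m → arm 4.3 m, τ = 47 × 4.3 = 202.1 N·m counterclockwise.
Speaker: 18.6 × 10 = 186 N down at 1.39 m → arm 1.39 m, τ = 186 × 1.39 = 258.5 N·m counterclockwise.
Block: 46.7 × 10 = 467 N down at 0.71 m → arm 0.71 m, τ = 467 × 0.71 = 331.6 N·m counterclockwise.
Net load moment about support B = 1352 N·m counterclockwise.
Reaction R at support A is upward at 4.87 m, arm 4.87 m → moment R × 4.87 clockwise.
For rotational equilibrium, R × 4.87 = 1352, so R = 278 N.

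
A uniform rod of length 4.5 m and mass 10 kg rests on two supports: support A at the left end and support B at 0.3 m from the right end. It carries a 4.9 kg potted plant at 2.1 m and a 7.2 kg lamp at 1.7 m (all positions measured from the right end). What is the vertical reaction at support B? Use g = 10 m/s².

R_B ≈ 130 N

Taking torques about support A:
Beam weight: 10 × 10 = 100 N down at 2.25 m → arm 2.25 m, τ = 100 × 2.25 = 225 N·m clockwise.
Potted plant: 4.9 × 10 = 49 N down at 2.1 m → arm 2.4 m, τ = 49 × 2.4 = 117.6 N·m clockwise.
Lamp: 7.2 × 10 = 72 N down at 1.7 m → arm 2.8 m, τ = 72 × 2.8 = 201.6 N·m clockwise.
Net load moment about support A = 544.2 N·m clockwise.
Reaction R at support B is upward at 0.3 m, arm 4.2 m → moment R × 4.2 counterclockwise.
Balancing moments: R × 4.2 = 544.2, giving R = 130 N.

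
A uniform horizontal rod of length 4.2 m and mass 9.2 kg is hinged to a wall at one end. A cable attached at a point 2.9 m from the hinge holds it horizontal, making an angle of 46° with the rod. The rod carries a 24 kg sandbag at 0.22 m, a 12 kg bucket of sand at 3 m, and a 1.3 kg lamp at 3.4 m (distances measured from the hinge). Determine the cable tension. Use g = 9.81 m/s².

Sum moments about the hinge (the unknown hinge reaction has zero arm there).
Beam weight: 9.2 × 9.81 = 90.25 N down at 2.1 m → arm 2.1 m, τ = 90.25 × 2.1 = 189.5 N·m clockwise.
Sandbag: 24 × 9.81 = 235.4 N down at 0.22 m → arm 0.22 m, τ = 235.4 × 0.22 = 51.79 N·m clockwise.
Bucket of sand: 12 × 9.81 = 117.7 N down at 3 m → arm 3 m, τ = 117.7 × 3 = 353.1 N·m clockwise.
Lamp: 1.3 × 9.81 = 12.75 N down at 3.4 m → arm 3.4 m, τ = 12.75 × 3.4 = 43.35 N·m clockwise.
Total clockwise load moment = 637.7 N·m.
The cable tension T acts at 2.9 m; only its component perpendicular to the rod, T sinθ, produces torque. sin 46° = 0.7193.
Setting net torque to zero: T × 2.9 × 0.7193 = 637.7 → T = 637.7 / 2.086 = 306 N.

T ≈ 306 N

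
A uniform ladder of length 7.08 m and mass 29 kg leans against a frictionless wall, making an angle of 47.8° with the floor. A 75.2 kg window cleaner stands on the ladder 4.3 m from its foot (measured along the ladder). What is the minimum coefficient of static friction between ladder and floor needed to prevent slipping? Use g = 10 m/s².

μ_min ≈ 0.524

About the foot of the ladder:
Ladder weight 29×10 = 290 N acts at 3.54 m along the ladder; its horizontal arm is 3.54·cos47.8° = 2.378 m → τ = 689.6 N·m clockwise.
Window cleaner: 75.2×10 = 752 N at 4.3 m → arm 2.888 m → τ = 2172 N·m clockwise.
Wall normal N acts horizontally at the top; its moment arm is the height L sinθ = 7.08·sin47.8° = 5.245 m, counterclockwise.
Balancing moments: N × 5.245 = 2862, giving N = 545.7 N.
ΣFx = 0 ⇒ f = N_wall = 545.7 N. ΣFy = 0 ⇒ N_floor = 1042 N.
μ_min = f / N_floor = 545.7 / 1042 = 0.524.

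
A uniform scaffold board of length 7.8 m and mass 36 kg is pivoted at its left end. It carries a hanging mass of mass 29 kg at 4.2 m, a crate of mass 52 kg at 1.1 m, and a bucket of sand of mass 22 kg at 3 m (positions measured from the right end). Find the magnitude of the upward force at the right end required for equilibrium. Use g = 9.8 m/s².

Sum moments about the left end (the unknown pivot reaction has zero arm there).
Beam weight: 36 × 9.8 = 352.8 N down at 3.9 m → arm 3.9 m, τ = 352.8 × 3.9 = 1376 N·m clockwise.
Hanging mass: 29 × 9.8 = 284.2 N down at 4.2 m → arm 3.6 m, τ = 284.2 × 3.6 = 1023 N·m clockwise.
Crate: 52 × 9.8 = 509.6 N down at 1.1 m → arm 6.7 m, τ = 509.6 × 6.7 = 3414 N·m clockwise.
Bucket of sand: 22 × 9.8 = 215.6 N down at 3 m → arm 4.8 m, τ = 215.6 × 4.8 = 1035 N·m clockwise.
Net moment of the loads = 6848 N·m clockwise.
The upward force F acts at the right end, arm 7.8 m, giving F × 7.8 counterclockwise.
Στ = 0 ⇒ F × 7.8 = 6848 ⇒ F = 6848 / 7.8 = 878 N.

F ≈ 878 N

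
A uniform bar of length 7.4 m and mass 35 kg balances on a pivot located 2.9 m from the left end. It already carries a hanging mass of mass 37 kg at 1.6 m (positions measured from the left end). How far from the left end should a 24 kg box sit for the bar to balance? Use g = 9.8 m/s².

Choose the pivot (at 2.9 m from the left end) as the axis so the support reaction has zero arm there.
Beam weight: 35 × 9.8 = 343 N down at 3.7 m → arm 0.8 m, τ = 343 × 0.8 = 274.4 N·m clockwise.
Hanging mass: 37 × 9.8 = 362.6 N down at 1.6 m → arm 1.3 m, τ = 362.6 × 1.3 = 471.4 N·m counterclockwise.
Net moment of existing loads = 197 N·m counterclockwise.
The box weighs 24 × 9.8 = 235.2 N and must supply an equal clockwise moment, so its lever arm about the pivot is 197 / 235.2 = 0.838 m.
That puts it at 2.9 + 0.838 = 3.74 m from the left end.

x ≈ 3.74 m from the left end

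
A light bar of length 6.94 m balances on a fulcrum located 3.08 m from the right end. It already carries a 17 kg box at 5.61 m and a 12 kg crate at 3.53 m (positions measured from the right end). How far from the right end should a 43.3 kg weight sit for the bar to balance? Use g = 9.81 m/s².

Choose the fulcrum (at 3.08 m from the right end) as the axis so the support reaction has zero arm there.
Box: 17 × 9.81 = 166.8 N down at 5.61 m → arm 2.53 m, τ = 166.8 × 2.53 = 422 N·m counterclockwise.
Crate: 12 × 9.81 = 117.7 N down at 3.53 m → arm 0.45 m, τ = 117.7 × 0.45 = 52.97 N·m counterclockwise.
Net moment of existing loads = 475 N·m counterclockwise.
The weight weighs 43.3 × 9.81 = 424.8 N and must supply an equal clockwise moment, so its lever arm about the fulcrum is 475 / 424.8 = 1.12 m.
That puts it at 3.08 − 1.12 = 1.96 m from the right end.

x ≈ 1.96 m from the right end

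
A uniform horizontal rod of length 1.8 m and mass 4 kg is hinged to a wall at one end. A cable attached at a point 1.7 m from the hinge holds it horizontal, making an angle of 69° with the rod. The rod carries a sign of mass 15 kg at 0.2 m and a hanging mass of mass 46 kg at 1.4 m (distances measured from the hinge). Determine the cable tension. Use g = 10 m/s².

T ≈ 447 N

Taking torques about the hinge:
Beam weight: 4 × 10 = 40 N down at 0.9 m → arm 0.9 m, τ = 40 × 0.9 = 36 N·m clockwise.
Sign: 15 × 10 = 150 N down at 0.2 m → arm 0.2 m, τ = 150 × 0.2 = 30 N·m clockwise.
Hanging mass: 46 × 10 = 460 N down at 1.4 m → arm 1.4 m, τ = 460 × 1.4 = 644 N·m clockwise.
Total clockwise load moment = 710 N·m.
The cable tension T acts at 1.7 m; only its component perpendicular to the rod, T sinθ, produces torque. sin 69° = 0.9336.
Balancing moments: T × 1.7 × 0.9336 = 710, giving T = 710 / 1.587 = 447 N.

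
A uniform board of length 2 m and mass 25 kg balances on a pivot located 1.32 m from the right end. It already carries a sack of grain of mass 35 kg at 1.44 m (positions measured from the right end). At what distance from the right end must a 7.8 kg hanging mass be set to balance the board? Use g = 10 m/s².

x ≈ 1.81 m from the right end

About the pivot (at 1.32 m from the right end):
Beam weight: 25 × 10 = 250 N down at 1 m → arm 0.32 m, τ = 250 × 0.32 = 80 N·m clockwise.
Sack of grain: 35 × 10 = 350 N down at 1.44 m → arm 0.12 m, τ = 350 × 0.12 = 42 N·m counterclockwise.
Net moment of existing loads = 38 N·m clockwise.
The hanging mass weighs 7.8 × 10 = 78 N and must supply an equal counterclockwise moment, so its lever arm about the pivot is 38 / 78 = 0.487 m.
That puts it at 1.32 + 0.487 = 1.81 m from the right end.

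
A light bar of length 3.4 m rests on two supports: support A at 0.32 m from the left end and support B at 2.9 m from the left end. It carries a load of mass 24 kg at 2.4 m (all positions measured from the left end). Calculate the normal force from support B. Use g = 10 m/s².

Sum moments about support A (its reaction then has zero moment arm).
Load: 24 × 10 = 240 N down at 2.4 m → arm 2.08 m, τ = 240 × 2.08 = 499.2 N·m clockwise.
Net load moment about support A = 499.2 N·m clockwise.
Reaction R at support B is upward at 2.9 m, arm 2.58 m → moment R × 2.58 counterclockwise.
Στ = 0 ⇒ R × 2.58 = 499.2 ⇒ R = 193 N.

R_B ≈ 193 N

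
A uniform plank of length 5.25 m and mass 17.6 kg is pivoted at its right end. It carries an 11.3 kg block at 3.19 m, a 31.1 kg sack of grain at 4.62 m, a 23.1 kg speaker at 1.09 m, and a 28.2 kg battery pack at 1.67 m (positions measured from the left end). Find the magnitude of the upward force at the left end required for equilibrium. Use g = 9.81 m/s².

F ≈ 535 N

Take moments about the right end.
Beam weight: 17.6 × 9.81 = 172.7 N down at 2.625 m → arm 2.625 m, τ = 172.7 × 2.625 = 453.3 N·m counterclockwise.
Block: 11.3 × 9.81 = 110.9 N down at 3.19 m → arm 2.06 m, τ = 110.9 × 2.06 = 228.5 N·m counterclockwise.
Sack of grain: 31.1 × 9.81 = 305.1 N down at 4.62 m → arm 0.63 m, τ = 305.1 × 0.63 = 192.2 N·m counterclockwise.
Speaker: 23.1 × 9.81 = 226.6 N down at 1.09 m → arm 4.16 m, τ = 226.6 × 4.16 = 942.7 N·m counterclockwise.
Battery pack: 28.2 × 9.81 = 276.6 N down at 1.67 m → arm 3.58 m, τ = 276.6 × 3.58 = 990.2 N·m counterclockwise.
Net moment of the loads = 2807 N·m counterclockwise.
The upward force F acts at the left end, arm 5.25 m, giving F × 5.25 clockwise.
Setting net torque to zero: F × 5.25 = 2807 → F = 2807 / 5.25 = 535 N.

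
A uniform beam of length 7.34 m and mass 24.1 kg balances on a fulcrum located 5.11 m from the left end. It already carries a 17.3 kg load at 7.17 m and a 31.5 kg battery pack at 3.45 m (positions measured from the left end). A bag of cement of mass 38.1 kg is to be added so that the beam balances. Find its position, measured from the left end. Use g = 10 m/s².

Taking torques about the fulcrum (at 5.11 m from the left end):
Beam weight: 24.1 × 10 = 241 N down at 3.67 m → arm 1.44 m, τ = 241 × 1.44 = 347 N·m counterclockwise.
Load: 17.3 × 10 = 173 N down at 7.17 m → arm 2.06 m, τ = 173 × 2.06 = 356.4 N·m clockwise.
Battery pack: 31.5 × 10 = 315 N down at 3.45 m → arm 1.66 m, τ = 315 × 1.66 = 522.9 N·m counterclockwise.
Net moment of existing loads = 513.5 N·m counterclockwise.
The bag of cement weighs 38.1 × 10 = 381 N and must supply an equal clockwise moment, so its lever arm about the fulcrum is 513.5 / 381 = 1.35 m.
That puts it at 5.11 + 1.35 = 6.46 m from the left end.

x ≈ 6.46 m from the left end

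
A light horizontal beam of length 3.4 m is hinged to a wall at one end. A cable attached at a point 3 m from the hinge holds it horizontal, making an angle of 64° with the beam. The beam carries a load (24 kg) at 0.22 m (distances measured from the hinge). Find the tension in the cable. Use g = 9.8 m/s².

Choose the hinge as the axis so the unknown hinge reaction has zero arm there.
Load: 24 × 9.8 = 235.2 N down at 0.22 m → arm 0.22 m, τ = 235.2 × 0.22 = 51.74 N·m clockwise.
Total clockwise load moment = 51.74 N·m.
The cable tension T acts at 3 m; only its component perpendicular to the beam, T sinθ, produces torque. sin 64° = 0.8988.
Στ = 0 ⇒ T × 3 × 0.8988 = 51.74 ⇒ T = 51.74 / 2.696 = 19.2 N.

T ≈ 19.2 N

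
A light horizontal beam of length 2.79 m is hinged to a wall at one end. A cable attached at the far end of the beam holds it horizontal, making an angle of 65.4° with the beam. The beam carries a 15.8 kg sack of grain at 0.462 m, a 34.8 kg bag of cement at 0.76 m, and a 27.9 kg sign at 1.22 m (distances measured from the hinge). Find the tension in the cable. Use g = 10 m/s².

Choose the hinge as the axis so the unknown hinge reaction has zero arm there.
Sack of grain: 15.8 × 10 = 158 N down at 0.462 m → arm 0.462 m, τ = 158 × 0.462 = 73 N·m clockwise.
Bag of cement: 34.8 × 10 = 348 N down at 0.76 m → arm 0.76 m, τ = 348 × 0.76 = 264.5 N·m clockwise.
Sign: 27.9 × 10 = 279 N down at 1.22 m → arm 1.22 m, τ = 279 × 1.22 = 340.4 N·m clockwise.
Total clockwise load moment = 677.9 N·m.
The cable tension T acts at 2.79 m; only its component perpendicular to the beam, T sinθ, produces torque. sin 65.4° = 0.9092.
For rotational equilibrium, T × 2.79 × 0.9092 = 677.9, so T = 677.9 / 2.537 = 267 N.

T ≈ 267 N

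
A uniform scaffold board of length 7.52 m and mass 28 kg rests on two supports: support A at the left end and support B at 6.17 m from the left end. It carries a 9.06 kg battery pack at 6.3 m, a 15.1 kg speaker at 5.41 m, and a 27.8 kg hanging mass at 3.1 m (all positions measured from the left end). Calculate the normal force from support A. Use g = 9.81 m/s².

R_A ≈ 259 N

Sum moments about support B (its reaction then has zero moment arm).
Beam weight: 28 × 9.81 = 274.7 N down at 3.76 m → arm 2.41 m, τ = 274.7 × 2.41 = 662 N·m counterclockwise.
Battery pack: 9.06 × 9.81 = 88.88 N down at 6.3 m → arm 0.13 m, τ = 88.88 × 0.13 = 11.55 N·m clockwise.
Speaker: 15.1 × 9.81 = 148.1 N down at 5.41 m → arm 0.76 m, τ = 148.1 × 0.76 = 112.6 N·m counterclockwise.
Hanging mass: 27.8 × 9.81 = 272.7 N down at 3.1 m → arm 3.07 m, τ = 272.7 × 3.07 = 837.2 N·m counterclockwise.
Net load moment about support B = 1600 N·m counterclockwise.
Reaction R at support A is upward at 0 m, arm 6.17 m → moment R × 6.17 clockwise.
For rotational equilibrium, R × 6.17 = 1600, so R = 259 N.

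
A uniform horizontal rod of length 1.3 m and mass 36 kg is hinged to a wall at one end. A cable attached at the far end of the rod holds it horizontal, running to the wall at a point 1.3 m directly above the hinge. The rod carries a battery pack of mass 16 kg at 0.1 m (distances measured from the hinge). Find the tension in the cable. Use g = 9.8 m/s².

Taking torques about the hinge:
Beam weight: 36 × 9.8 = 352.8 N down at 0.65 m → arm 0.65 m, τ = 352.8 × 0.65 = 229.3 N·m clockwise.
Battery pack: 16 × 9.8 = 156.8 N down at 0.1 m → arm 0.1 m, τ = 156.8 × 0.1 = 15.68 N·m clockwise.
Total clockwise load moment = 245 N·m.
The cable tension T acts at 1.3 m; only its component perpendicular to the rod, T sinθ, produces torque. sinθ = h/√(h²+d²) = 1.3/√(1.3²+1.3²) = 0.7071.
Balancing moments: T × 1.3 × 0.7071 = 245, giving T = 245 / 0.9192 = 267 N.

T ≈ 267 N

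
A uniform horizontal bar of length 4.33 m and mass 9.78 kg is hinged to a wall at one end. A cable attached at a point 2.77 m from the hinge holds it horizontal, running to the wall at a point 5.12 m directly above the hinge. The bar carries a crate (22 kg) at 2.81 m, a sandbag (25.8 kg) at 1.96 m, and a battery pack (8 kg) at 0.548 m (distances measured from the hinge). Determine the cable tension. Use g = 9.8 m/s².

About the hinge:
Beam weight: 9.78 × 9.8 = 95.84 N down at 2.165 m → arm 2.165 m, τ = 95.84 × 2.165 = 207.5 N·m clockwise.
Crate: 22 × 9.8 = 215.6 N down at 2.81 m → arm 2.81 m, τ = 215.6 × 2.81 = 605.8 N·m clockwise.
Sandbag: 25.8 × 9.8 = 252.8 N down at 1.96 m → arm 1.96 m, τ = 252.8 × 1.96 = 495.5 N·m clockwise.
Battery pack: 8 × 9.8 = 78.4 N down at 0.548 m → arm 0.548 m, τ = 78.4 × 0.548 = 42.96 N·m clockwise.
Total clockwise load moment = 1352 N·m.
The cable tension T acts at 2.77 m; only its component perpendicular to the bar, T sinθ, produces torque. sinθ = h/√(h²+d²) = 5.12/√(5.12²+2.77²) = 0.8795.
Setting net torque to zero: T × 2.77 × 0.8795 = 1352 → T = 1352 / 2.436 = 555 N.

T ≈ 555 N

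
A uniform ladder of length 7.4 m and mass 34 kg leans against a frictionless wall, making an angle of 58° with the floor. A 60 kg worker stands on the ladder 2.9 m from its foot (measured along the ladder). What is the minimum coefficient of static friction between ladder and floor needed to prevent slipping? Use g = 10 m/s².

Take moments about the foot of the ladder.
Ladder weight 34×10 = 340 N acts at 3.7 m along the ladder; its horizontal arm is 3.7·cos58° = 1.961 m → τ = 666.7 N·m clockwise.
Worker: 60×10 = 600 N at 2.9 m → arm 1.537 m → τ = 922.2 N·m clockwise.
Wall normal N acts horizontally at the top; its moment arm is the height L sinθ = 7.4·sin58° = 6.276 m, counterclockwise.
For rotational equilibrium, N × 6.276 = 1589, so N = 253.2 N.
ΣFx = 0 ⇒ f = N_wall = 253.2 N. ΣFy = 0 ⇒ N_floor = 940 N.
μ_min = f / N_floor = 253.2 / 940 = 0.269.

μ_min ≈ 0.269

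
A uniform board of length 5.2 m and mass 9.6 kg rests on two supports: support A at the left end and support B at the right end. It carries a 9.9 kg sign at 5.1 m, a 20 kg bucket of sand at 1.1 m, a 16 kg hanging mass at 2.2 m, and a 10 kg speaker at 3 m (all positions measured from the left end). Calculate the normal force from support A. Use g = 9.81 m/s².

Take moments about support B.
Beam weight: 9.6 × 9.81 = 94.18 N down at 2.6 m → arm 2.6 m, τ = 94.18 × 2.6 = 244.9 N·m counterclockwise.
Sign: 9.9 × 9.81 = 97.12 N down at 5.1 m → arm 0.1 m, τ = 97.12 × 0.1 = 9.712 N·m counterclockwise.
Bucket of sand: 20 × 9.81 = 196.2 N down at 1.1 m → arm 4.1 m, τ = 196.2 × 4.1 = 804.4 N·m counterclockwise.
Hanging mass: 16 × 9.81 = 157 N down at 2.2 m → arm 3 m, τ = 157 × 3 = 471 N·m counterclockwise.
Speaker: 10 × 9.81 = 98.1 N down at 3 m → arm 2.2 m, τ = 98.1 × 2.2 = 215.8 N·m counterclockwise.
Net load moment about support B = 1746 N·m counterclockwise.
Reaction R at support A is upward at 0 m, arm 5.2 m → moment R × 5.2 clockwise.
Balancing moments: R × 5.2 = 1746, giving R = 336 N.

R_A ≈ 336 N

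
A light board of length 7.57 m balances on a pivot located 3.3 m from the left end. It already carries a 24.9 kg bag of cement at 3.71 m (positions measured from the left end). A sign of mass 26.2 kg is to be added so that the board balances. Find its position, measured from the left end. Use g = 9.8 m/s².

x ≈ 2.91 m from the left end

Sum moments about the pivot (at 3.3 m from the left end) (the support reaction has zero arm there).
Bag of cement: 24.9 × 9.8 = 244 N down at 3.71 m → arm 0.41 m, τ = 244 × 0.41 = 100 N·m clockwise.
Net moment of existing loads = 100 N·m clockwise.
The sign weighs 26.2 × 9.8 = 256.8 N and must supply an equal counterclockwise moment, so its lever arm about the pivot is 100 / 256.8 = 0.389 m.
That puts it at 3.3 − 0.389 = 2.91 m from the left end.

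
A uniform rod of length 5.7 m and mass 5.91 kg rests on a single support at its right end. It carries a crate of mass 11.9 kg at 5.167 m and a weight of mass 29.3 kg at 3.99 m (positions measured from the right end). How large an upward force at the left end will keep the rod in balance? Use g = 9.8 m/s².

Sum moments about the right end (the unknown pivot reaction has zero arm there).
Beam weight: 5.91 × 9.8 = 57.92 N down at 2.85 m → arm 2.85 m, τ = 57.92 × 2.85 = 165.1 N·m counterclockwise.
Crate: 11.9 × 9.8 = 116.6 N down at 5.167 m → arm 5.167 m, τ = 116.6 × 5.167 = 602.5 N·m counterclockwise.
Weight: 29.3 × 9.8 = 287.1 N down at 3.99 m → arm 3.99 m, τ = 287.1 × 3.99 = 1146 N·m counterclockwise.
Net moment of the loads = 1914 N·m counterclockwise.
The upward force F acts at the left end, arm 5.7 m, giving F × 5.7 clockwise.
Στ = 0 ⇒ F × 5.7 = 1914 ⇒ F = 1914 / 5.7 = 336 N.

F ≈ 336 N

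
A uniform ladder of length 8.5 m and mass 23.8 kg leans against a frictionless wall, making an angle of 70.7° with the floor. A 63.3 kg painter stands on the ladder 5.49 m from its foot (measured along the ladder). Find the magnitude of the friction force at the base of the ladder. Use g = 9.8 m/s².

f ≈ 181 N

Sum moments about the foot of the ladder (the floor normal and friction both act there and drop out).
Ladder weight 23.8×9.8 = 233.2 N acts at 4.25 m along the ladder; its horizontal arm is 4.25·cos70.7° = 1.405 m → τ = 327.6 N·m clockwise.
Painter: 63.3×9.8 = 620.3 N at 5.49 m → arm 1.815 m → τ = 1126 N·m clockwise.
Wall normal N acts horizontally at the top; its moment arm is the height L sinθ = 8.5·sin70.7° = 8.022 m, counterclockwise.
Στ = 0 ⇒ N × 8.022 = 1454 ⇒ N = 181 N.
ΣFx = 0: friction at the foot balances the wall's push, so f = N_wall = 181 N.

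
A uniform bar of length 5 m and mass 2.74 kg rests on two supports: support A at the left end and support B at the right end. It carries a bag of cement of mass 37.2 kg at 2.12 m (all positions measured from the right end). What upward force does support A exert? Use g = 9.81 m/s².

About support B:
Beam weight: 2.74 × 9.81 = 26.88 N down at 2.5 m → arm 2.5 m, τ = 26.88 × 2.5 = 67.2 N·m counterclockwise.
Bag of cement: 37.2 × 9.81 = 364.9 N down at 2.12 m → arm 2.12 m, τ = 364.9 × 2.12 = 773.6 N·m counterclockwise.
Net load moment about support B = 840.8 N·m counterclockwise.
Reaction R at support A is upward at 5 m, arm 5 m → moment R × 5 clockwise.
Setting net torque to zero: R × 5 = 840.8 → R = 168 N.

R_A ≈ 168 N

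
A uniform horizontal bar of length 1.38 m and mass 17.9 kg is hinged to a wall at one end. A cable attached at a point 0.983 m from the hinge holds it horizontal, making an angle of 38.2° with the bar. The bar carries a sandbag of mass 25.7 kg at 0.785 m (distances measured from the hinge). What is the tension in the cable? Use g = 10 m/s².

T ≈ 535 N

Take moments about the hinge.
Beam weight: 17.9 × 10 = 179 N down at 0.69 m → arm 0.69 m, τ = 179 × 0.69 = 123.5 N·m clockwise.
Sandbag: 25.7 × 10 = 257 N down at 0.785 m → arm 0.785 m, τ = 257 × 0.785 = 201.7 N·m clockwise.
Total clockwise load moment = 325.2 N·m.
The cable tension T acts at 0.983 m; only its component perpendicular to the bar, T sinθ, produces torque. sin 38.2° = 0.6184.
Balancing moments: T × 0.983 × 0.6184 = 325.2, giving T = 325.2 / 0.6079 = 535 N.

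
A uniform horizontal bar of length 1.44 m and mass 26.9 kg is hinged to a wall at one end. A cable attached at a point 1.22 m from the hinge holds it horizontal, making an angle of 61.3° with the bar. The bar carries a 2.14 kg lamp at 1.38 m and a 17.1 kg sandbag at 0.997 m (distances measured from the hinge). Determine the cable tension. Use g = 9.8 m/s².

Choose the hinge as the axis so the unknown hinge reaction has zero arm there.
Beam weight: 26.9 × 9.8 = 263.6 N down at 0.72 m → arm 0.72 m, τ = 263.6 × 0.72 = 189.8 N·m clockwise.
Lamp: 2.14 × 9.8 = 20.97 N down at 1.38 m → arm 1.38 m, τ = 20.97 × 1.38 = 28.94 N·m clockwise.
Sandbag: 17.1 × 9.8 = 167.6 N down at 0.997 m → arm 0.997 m, τ = 167.6 × 0.997 = 167.1 N·m clockwise.
Total clockwise load moment = 385.8 N·m.
The cable tension T acts at 1.22 m; only its component perpendicular to the bar, T sinθ, produces torque. sin 61.3° = 0.8771.
Setting net torque to zero: T × 1.22 × 0.8771 = 385.8 → T = 385.8 / 1.07 = 361 N.

T ≈ 361 N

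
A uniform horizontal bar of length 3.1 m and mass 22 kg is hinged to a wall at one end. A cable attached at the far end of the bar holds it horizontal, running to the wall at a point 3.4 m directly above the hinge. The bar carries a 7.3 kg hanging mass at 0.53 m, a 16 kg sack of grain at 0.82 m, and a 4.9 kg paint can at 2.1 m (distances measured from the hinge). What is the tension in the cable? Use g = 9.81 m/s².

Sum moments about the hinge (the unknown hinge reaction has zero arm there).
Beam weight: 22 × 9.81 = 215.8 N down at 1.55 m → arm 1.55 m, τ = 215.8 × 1.55 = 334.5 N·m clockwise.
Hanging mass: 7.3 × 9.81 = 71.61 N down at 0.53 m → arm 0.53 m, τ = 71.61 × 0.53 = 37.95 N·m clockwise.
Sack of grain: 16 × 9.81 = 157 N down at 0.82 m → arm 0.82 m, τ = 157 × 0.82 = 128.7 N·m clockwise.
Paint can: 4.9 × 9.81 = 48.07 N down at 2.1 m → arm 2.1 m, τ = 48.07 × 2.1 = 100.9 N·m clockwise.
Total clockwise load moment = 602 N·m.
The cable tension T acts at 3.1 m; only its component perpendicular to the bar, T sinθ, produces torque. sinθ = h/√(h²+d²) = 3.4/√(3.4²+3.1²) = 0.739.
Στ = 0 ⇒ T × 3.1 × 0.739 = 602 ⇒ T = 602 / 2.291 = 263 N.

T ≈ 263 N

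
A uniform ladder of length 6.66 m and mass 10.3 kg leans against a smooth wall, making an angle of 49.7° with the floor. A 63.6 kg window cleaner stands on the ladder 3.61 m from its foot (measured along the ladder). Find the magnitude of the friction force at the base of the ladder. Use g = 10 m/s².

f ≈ 336 N

Take moments about the foot of the ladder.
Ladder weight 10.3×10 = 103 N acts at 3.33 m along the ladder; its horizontal arm is 3.33·cos49.7° = 2.154 m → τ = 221.9 N·m clockwise.
Window cleaner: 63.6×10 = 636 N at 3.61 m → arm 2.335 m → τ = 1485 N·m clockwise.
Wall normal N acts horizontally at the top; its moment arm is the height L sinθ = 6.66·sin49.7° = 5.079 m, counterclockwise.
Balancing moments: N × 5.079 = 1707, giving N = 336 N.
ΣFx = 0: friction at the foot balances the wall's push, so f = N_wall = 336 N.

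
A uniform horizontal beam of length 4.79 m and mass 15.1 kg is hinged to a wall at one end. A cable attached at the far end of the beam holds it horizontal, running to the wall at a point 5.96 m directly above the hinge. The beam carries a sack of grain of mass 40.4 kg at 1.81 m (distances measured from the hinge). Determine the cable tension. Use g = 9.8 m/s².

T ≈ 287 N

About the hinge:
Beam weight: 15.1 × 9.8 = 148 N down at 2.395 m → arm 2.395 m, τ = 148 × 2.395 = 354.5 N·m clockwise.
Sack of grain: 40.4 × 9.8 = 395.9 N down at 1.81 m → arm 1.81 m, τ = 395.9 × 1.81 = 716.6 N·m clockwise.
Total clockwise load moment = 1071 N·m.
The cable tension T acts at 4.79 m; only its component perpendicular to the beam, T sinθ, produces torque. sinθ = h/√(h²+d²) = 5.96/√(5.96²+4.79²) = 0.7795.
Balancing moments: T × 4.79 × 0.7795 = 1071, giving T = 1071 / 3.734 = 287 N.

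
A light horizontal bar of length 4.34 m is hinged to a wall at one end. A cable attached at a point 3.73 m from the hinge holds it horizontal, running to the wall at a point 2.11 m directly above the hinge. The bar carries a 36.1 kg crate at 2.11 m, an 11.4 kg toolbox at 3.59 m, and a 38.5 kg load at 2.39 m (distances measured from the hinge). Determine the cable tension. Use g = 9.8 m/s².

T ≈ 1120 N

Taking torques about the hinge:
Crate: 36.1 × 9.8 = 353.8 N down at 2.11 m → arm 2.11 m, τ = 353.8 × 2.11 = 746.5 N·m clockwise.
Toolbox: 11.4 × 9.8 = 111.7 N down at 3.59 m → arm 3.59 m, τ = 111.7 × 3.59 = 401 N·m clockwise.
Load: 38.5 × 9.8 = 377.3 N down at 2.39 m → arm 2.39 m, τ = 377.3 × 2.39 = 901.7 N·m clockwise.
Total clockwise load moment = 2049 N·m.
The cable tension T acts at 3.73 m; only its component perpendicular to the bar, T sinθ, produces torque. sinθ = h/√(h²+d²) = 2.11/√(2.11²+3.73²) = 0.4924.
Στ = 0 ⇒ T × 3.73 × 0.4924 = 2049 ⇒ T = 2049 / 1.837 = 1120 N.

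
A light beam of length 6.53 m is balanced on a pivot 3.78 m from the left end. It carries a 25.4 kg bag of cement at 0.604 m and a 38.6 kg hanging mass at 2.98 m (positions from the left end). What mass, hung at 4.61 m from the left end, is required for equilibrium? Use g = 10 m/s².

m ≈ 134 kg

Take moments about the pivot (at 3.78 m from the left end).
Bag of cement: 25.4 × 10 = 254 N down at 0.604 m → arm 3.176 m, τ = 254 × 3.176 = 806.7 N·m counterclockwise.
Hanging mass: 38.6 × 10 = 386 N down at 2.98 m → arm 0.8 m, τ = 386 × 0.8 = 308.8 N·m counterclockwise.
Net moment of known loads = 1116 N·m counterclockwise.
An unknown mass m at 4.61 m has arm 0.83 m; its moment is m·g·0.83 clockwise.
Setting net torque to zero: m × 10 × 0.83 = 1116 → m = 1116 / (10 × 0.83) = 134 kg.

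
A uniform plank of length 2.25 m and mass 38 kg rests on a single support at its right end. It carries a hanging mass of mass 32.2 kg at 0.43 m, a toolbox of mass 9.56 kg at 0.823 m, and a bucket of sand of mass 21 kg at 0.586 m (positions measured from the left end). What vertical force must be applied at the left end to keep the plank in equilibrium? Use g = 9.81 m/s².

Sum moments about the right end (the unknown pivot reaction has zero arm there).
Beam weight: 38 × 9.81 = 372.8 N down at 1.125 m → arm 1.125 m, τ = 372.8 × 1.125 = 419.4 N·m counterclockwise.
Hanging mass: 32.2 × 9.81 = 315.9 N down at 0.43 m → arm 1.82 m, τ = 315.9 × 1.82 = 574.9 N·m counterclockwise.
Toolbox: 9.56 × 9.81 = 93.78 N down at 0.823 m → arm 1.427 m, τ = 93.78 × 1.427 = 133.8 N·m counterclockwise.
Bucket of sand: 21 × 9.81 = 206 N down at 0.586 m → arm 1.664 m, τ = 206 × 1.664 = 342.8 N·m counterclockwise.
Net moment of the loads = 1471 N·m counterclockwise.
The upward force F acts at the left end, arm 2.25 m, giving F × 2.25 clockwise.
Balancing moments: F × 2.25 = 1471, giving F = 1471 / 2.25 = 654 N.

F ≈ 654 N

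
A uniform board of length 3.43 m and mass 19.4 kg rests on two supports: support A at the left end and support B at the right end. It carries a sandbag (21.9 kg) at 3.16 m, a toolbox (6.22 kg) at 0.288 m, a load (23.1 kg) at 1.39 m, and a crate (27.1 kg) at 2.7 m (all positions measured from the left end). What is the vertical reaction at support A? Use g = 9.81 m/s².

R_A ≈ 359 N

Choose support B as the axis so its reaction then has zero moment arm.
Beam weight: 19.4 × 9.81 = 190.3 N down at 1.715 m → arm 1.715 m, τ = 190.3 × 1.715 = 326.4 N·m counterclockwise.
Sandbag: 21.9 × 9.81 = 214.8 N down at 3.16 m → arm 0.27 m, τ = 214.8 × 0.27 = 58 N·m counterclockwise.
Toolbox: 6.22 × 9.81 = 61.02 N down at 0.288 m → arm 3.142 m, τ = 61.02 × 3.142 = 191.7 N·m counterclockwise.
Load: 23.1 × 9.81 = 226.6 N down at 1.39 m → arm 2.04 m, τ = 226.6 × 2.04 = 462.3 N·m counterclockwise.
Crate: 27.1 × 9.81 = 265.9 N down at 2.7 m → arm 0.73 m, τ = 265.9 × 0.73 = 194.1 N·m counterclockwise.
Net load moment about support B = 1232 N·m counterclockwise.
Reaction R at support A is upward at 0 m, arm 3.43 m → moment R × 3.43 clockwise.
Balancing moments: R × 3.43 = 1232, giving R = 359 N.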